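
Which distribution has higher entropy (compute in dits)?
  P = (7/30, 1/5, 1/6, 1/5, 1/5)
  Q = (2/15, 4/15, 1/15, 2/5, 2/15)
P

Computing entropies in dits:
H(P) = 0.6965
H(Q) = 0.6240

Distribution P has higher entropy.

Intuition: The distribution closer to uniform (more spread out) has higher entropy.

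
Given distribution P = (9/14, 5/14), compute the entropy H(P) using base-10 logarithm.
0.2831 dits

Shannon entropy is H(X) = -Σ p(x) log p(x).

For P = (9/14, 5/14):
H = -9/14 × log_10(9/14) -5/14 × log_10(5/14)
H = 0.2831 dits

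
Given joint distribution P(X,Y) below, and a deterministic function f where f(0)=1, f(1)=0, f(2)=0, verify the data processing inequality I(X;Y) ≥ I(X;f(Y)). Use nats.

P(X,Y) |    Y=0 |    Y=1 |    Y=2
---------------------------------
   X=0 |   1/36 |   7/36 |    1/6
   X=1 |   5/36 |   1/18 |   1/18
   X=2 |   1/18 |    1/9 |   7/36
I(X;Y) = 0.1135, I(X;f(Y)) = 0.1029, inequality holds: 0.1135 ≥ 0.1029

Data Processing Inequality: For any Markov chain X → Y → Z, we have I(X;Y) ≥ I(X;Z).

Here Z = f(Y) is a deterministic function of Y, forming X → Y → Z.

Original I(X;Y) = 0.1135 nats

After applying f:
P(X,Z) where Z=f(Y):
- P(X,Z=0) = P(X,Y=1) + P(X,Y=2)
- P(X,Z=1) = P(X,Y=0)

I(X;Z) = I(X;f(Y)) = 0.1029 nats

Verification: 0.1135 ≥ 0.1029 ✓

Information cannot be created by processing; the function f can only lose information about X.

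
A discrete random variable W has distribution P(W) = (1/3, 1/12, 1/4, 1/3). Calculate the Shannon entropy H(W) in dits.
0.5585 dits

Shannon entropy is H(X) = -Σ p(x) log p(x).

For P = (1/3, 1/12, 1/4, 1/3):
H = -1/3 × log_10(1/3) -1/12 × log_10(1/12) -1/4 × log_10(1/4) -1/3 × log_10(1/3)
H = 0.5585 dits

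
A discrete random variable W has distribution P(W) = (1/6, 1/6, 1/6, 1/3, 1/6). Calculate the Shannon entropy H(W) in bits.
2.2516 bits

Shannon entropy is H(X) = -Σ p(x) log p(x).

For P = (1/6, 1/6, 1/6, 1/3, 1/6):
H = -1/6 × log_2(1/6) -1/6 × log_2(1/6) -1/6 × log_2(1/6) -1/3 × log_2(1/3) -1/6 × log_2(1/6)
H = 2.2516 bits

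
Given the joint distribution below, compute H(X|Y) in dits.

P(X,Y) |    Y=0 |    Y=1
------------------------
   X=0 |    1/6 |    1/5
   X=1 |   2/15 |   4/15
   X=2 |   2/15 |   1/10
0.4588 dits

Using the chain rule: H(X|Y) = H(X,Y) - H(Y)

First, compute H(X,Y) = 0.7559 dits

Marginal P(Y) = (13/30, 17/30)
H(Y) = 0.2972 dits

H(X|Y) = H(X,Y) - H(Y) = 0.7559 - 0.2972 = 0.4588 dits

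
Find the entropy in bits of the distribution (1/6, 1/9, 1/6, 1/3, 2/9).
2.2244 bits

Shannon entropy is H(X) = -Σ p(x) log p(x).

For P = (1/6, 1/9, 1/6, 1/3, 2/9):
H = -1/6 × log_2(1/6) -1/9 × log_2(1/9) -1/6 × log_2(1/6) -1/3 × log_2(1/3) -2/9 × log_2(2/9)
H = 2.2244 bits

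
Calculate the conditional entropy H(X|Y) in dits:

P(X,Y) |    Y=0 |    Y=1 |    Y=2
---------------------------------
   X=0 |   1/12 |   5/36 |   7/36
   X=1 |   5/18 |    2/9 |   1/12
0.2629 dits

Using the chain rule: H(X|Y) = H(X,Y) - H(Y)

First, compute H(X,Y) = 0.7369 dits

Marginal P(Y) = (13/36, 13/36, 5/18)
H(Y) = 0.4740 dits

H(X|Y) = H(X,Y) - H(Y) = 0.7369 - 0.4740 = 0.2629 dits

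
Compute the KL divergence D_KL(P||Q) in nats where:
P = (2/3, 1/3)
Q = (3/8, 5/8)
0.1740 nats

KL divergence: D_KL(P||Q) = Σ p(x) log(p(x)/q(x))

Computing term by term:
  x=0: 2/3 × log_e[(2/3)/(3/8)] = 2/3 × 0.5754 = 0.3836
  x=1: 1/3 × log_e[(1/3)/(5/8)] = 1/3 × -0.6286 = -0.2095

D_KL(P||Q) = 0.1740 nats

Note: KL divergence is always non-negative and equals 0 iff P = Q.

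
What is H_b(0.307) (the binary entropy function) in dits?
0.2678 dits

The binary entropy function is:
H(p) = -p log(p) - (1-p) log(1-p)

H(0.307) = -0.307 × log_10(0.307) - 0.693 × log_10(0.693)
H(0.307) = 0.2678 dits

Note: Binary entropy is maximized at p=0.5 (H=1 bit) and minimized at p=0 or p=1 (H=0).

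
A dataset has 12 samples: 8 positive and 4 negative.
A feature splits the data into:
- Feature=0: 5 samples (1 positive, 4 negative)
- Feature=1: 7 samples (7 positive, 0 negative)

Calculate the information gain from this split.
0.6175 bits

Information Gain = H(Y) - H(Y|Feature)

Before split:
P(positive) = 8/12 = 0.6667
H(Y) = 0.9183 bits

After split:
Feature=0: H = 0.7219 bits (weight = 5/12)
Feature=1: H = 0.0000 bits (weight = 7/12)
H(Y|Feature) = (5/12)×0.7219 + (7/12)×0.0000 = 0.3008 bits

Information Gain = 0.9183 - 0.3008 = 0.6175 bits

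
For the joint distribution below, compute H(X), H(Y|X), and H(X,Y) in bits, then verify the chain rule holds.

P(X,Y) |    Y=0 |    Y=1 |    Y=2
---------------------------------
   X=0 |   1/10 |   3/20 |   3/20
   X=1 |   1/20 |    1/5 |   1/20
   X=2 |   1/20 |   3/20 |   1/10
H(X,Y) = 3.0087, H(X) = 1.5710, H(Y|X) = 1.4377 (all in bits)

Chain rule: H(X,Y) = H(X) + H(Y|X)

Left side — joint entropy directly:
H(X,Y) = -Σ p(x,y) log p(x,y) = 3.0087 bits

Right side — compute H(Y|X) from the conditional distributions:
P(X) = (2/5, 3/10, 3/10), so H(X) = 1.5710 bits
H(Y|X) = Σ_x P(X=x) · H(Y|X=x):
  P(Y|X=0) = (1/4, 3/8, 3/8), H(Y|X=0) = 1.5613, weight P(X=0) = 2/5
  P(Y|X=1) = (1/6, 2/3, 1/6), H(Y|X=1) = 1.2516, weight P(X=1) = 3/10
  P(Y|X=2) = (1/6, 1/2, 1/3), H(Y|X=2) = 1.4591, weight P(X=2) = 3/10
H(Y|X) = 1.4377 bits

H(X) + H(Y|X) = 1.5710 + 1.4377 = 3.0087 bits

Both sides equal 3.0087 bits. ✓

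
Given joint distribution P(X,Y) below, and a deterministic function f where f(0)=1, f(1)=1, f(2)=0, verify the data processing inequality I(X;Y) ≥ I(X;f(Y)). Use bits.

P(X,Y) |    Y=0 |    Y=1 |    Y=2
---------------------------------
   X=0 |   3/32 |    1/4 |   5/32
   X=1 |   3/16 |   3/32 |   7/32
I(X;Y) = 0.0837, I(X;f(Y)) = 0.0121, inequality holds: 0.0837 ≥ 0.0121

Data Processing Inequality: For any Markov chain X → Y → Z, we have I(X;Y) ≥ I(X;Z).

Here Z = f(Y) is a deterministic function of Y, forming X → Y → Z.

Original I(X;Y) = 0.0837 bits

After applying f:
P(X,Z) where Z=f(Y):
- P(X,Z=0) = P(X,Y=2)
- P(X,Z=1) = P(X,Y=0) + P(X,Y=1)

I(X;Z) = I(X;f(Y)) = 0.0121 bits

Verification: 0.0837 ≥ 0.0121 ✓

Information cannot be created by processing; the function f can only lose information about X.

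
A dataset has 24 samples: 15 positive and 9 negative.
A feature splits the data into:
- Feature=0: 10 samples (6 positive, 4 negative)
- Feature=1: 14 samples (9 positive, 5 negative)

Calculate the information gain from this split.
0.0014 bits

Information Gain = H(Y) - H(Y|Feature)

Before split:
P(positive) = 15/24 = 0.6250
H(Y) = 0.9544 bits

After split:
Feature=0: H = 0.9710 bits (weight = 10/24)
Feature=1: H = 0.9403 bits (weight = 14/24)
H(Y|Feature) = (10/24)×0.9710 + (14/24)×0.9403 = 0.9531 bits

Information Gain = 0.9544 - 0.9531 = 0.0014 bits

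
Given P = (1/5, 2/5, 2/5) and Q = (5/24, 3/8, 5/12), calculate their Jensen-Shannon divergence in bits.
0.0005 bits

Jensen-Shannon divergence is:
JSD(P||Q) = 0.5 × D_KL(P||M) + 0.5 × D_KL(Q||M)
where M = 0.5 × (P + Q) is the mixture distribution.

M = 0.5 × (1/5, 2/5, 2/5) + 0.5 × (5/24, 3/8, 5/12) = (0.204167, 0.3875, 0.408333)

D_KL(P||M) = 0.0005 bits
D_KL(Q||M) = 0.0005 bits

JSD(P||Q) = 0.5 × 0.0005 + 0.5 × 0.0005 = 0.0005 bits

Unlike KL divergence, JSD is symmetric and bounded: 0 ≤ JSD ≤ log(2).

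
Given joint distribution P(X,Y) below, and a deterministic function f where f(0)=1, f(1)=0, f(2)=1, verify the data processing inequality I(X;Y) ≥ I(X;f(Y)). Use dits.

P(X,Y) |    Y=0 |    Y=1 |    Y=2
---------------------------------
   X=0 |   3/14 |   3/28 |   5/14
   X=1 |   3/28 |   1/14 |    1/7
I(X;Y) = 0.0018, I(X;f(Y)) = 0.0013, inequality holds: 0.0018 ≥ 0.0013

Data Processing Inequality: For any Markov chain X → Y → Z, we have I(X;Y) ≥ I(X;Z).

Here Z = f(Y) is a deterministic function of Y, forming X → Y → Z.

Original I(X;Y) = 0.0018 dits

After applying f:
P(X,Z) where Z=f(Y):
- P(X,Z=0) = P(X,Y=1)
- P(X,Z=1) = P(X,Y=0) + P(X,Y=2)

I(X;Z) = I(X;f(Y)) = 0.0013 dits

Verification: 0.0018 ≥ 0.0013 ✓

Information cannot be created by processing; the function f can only lose information about X.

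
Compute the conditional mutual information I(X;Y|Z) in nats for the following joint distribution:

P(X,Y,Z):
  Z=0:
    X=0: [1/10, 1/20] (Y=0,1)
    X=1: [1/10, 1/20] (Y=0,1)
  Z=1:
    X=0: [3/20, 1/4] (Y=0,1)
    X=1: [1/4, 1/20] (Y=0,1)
0.0782 nats

Conditional mutual information: I(X;Y|Z) = H(X|Z) + H(Y|Z) - H(X,Y|Z)

H(Z) = 0.6109
H(X,Z) = 1.2968 → H(X|Z) = 0.6860
H(Y,Z) = 1.2799 → H(Y|Z) = 0.6690
H(X,Y,Z) = 1.8876 → H(X,Y|Z) = 1.2767

I(X;Y|Z) = 0.6860 + 0.6690 - 1.2767 = 0.0782 nats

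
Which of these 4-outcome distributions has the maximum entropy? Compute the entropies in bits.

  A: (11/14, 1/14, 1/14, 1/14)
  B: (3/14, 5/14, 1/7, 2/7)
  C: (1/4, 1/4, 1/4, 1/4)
C

For a discrete distribution over n outcomes, entropy is maximized by the uniform distribution.

Computing entropies:
H(A) = 1.0892 bits
H(B) = 1.9242 bits
H(C) = 2.0000 bits

The uniform distribution (where all probabilities equal 1/4) achieves the maximum entropy of log_2(4) = 2.0000 bits.

Distribution C has the highest entropy.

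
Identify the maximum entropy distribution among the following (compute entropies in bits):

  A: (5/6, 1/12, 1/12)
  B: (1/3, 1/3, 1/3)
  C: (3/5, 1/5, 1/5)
B

For a discrete distribution over n outcomes, entropy is maximized by the uniform distribution.

Computing entropies:
H(A) = 0.8167 bits
H(B) = 1.5850 bits
H(C) = 1.3710 bits

The uniform distribution (where all probabilities equal 1/3) achieves the maximum entropy of log_2(3) = 1.5850 bits.

Distribution B has the highest entropy.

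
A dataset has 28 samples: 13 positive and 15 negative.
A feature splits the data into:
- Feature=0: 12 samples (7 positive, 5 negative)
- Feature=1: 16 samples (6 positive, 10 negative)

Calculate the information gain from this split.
0.0310 bits

Information Gain = H(Y) - H(Y|Feature)

Before split:
P(positive) = 13/28 = 0.4643
H(Y) = 0.9963 bits

After split:
Feature=0: H = 0.9799 bits (weight = 12/28)
Feature=1: H = 0.9544 bits (weight = 16/28)
H(Y|Feature) = (12/28)×0.9799 + (16/28)×0.9544 = 0.9653 bits

Information Gain = 0.9963 - 0.9653 = 0.0310 bits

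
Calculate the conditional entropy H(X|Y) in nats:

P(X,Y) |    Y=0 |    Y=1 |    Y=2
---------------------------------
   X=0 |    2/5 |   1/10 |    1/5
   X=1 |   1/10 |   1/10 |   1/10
0.5798 nats

Using the chain rule: H(X|Y) = H(X,Y) - H(Y)

First, compute H(X,Y) = 1.6094 nats

Marginal P(Y) = (1/2, 1/5, 3/10)
H(Y) = 1.0297 nats

H(X|Y) = H(X,Y) - H(Y) = 1.6094 - 1.0297 = 0.5798 nats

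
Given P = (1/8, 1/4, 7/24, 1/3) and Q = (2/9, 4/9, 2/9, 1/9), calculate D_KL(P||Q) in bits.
0.3315 bits

KL divergence: D_KL(P||Q) = Σ p(x) log(p(x)/q(x))

Computing term by term:
  x=0: 1/8 × log_2[(1/8)/(2/9)] = 1/8 × -0.8301 = -0.1038
  x=1: 1/4 × log_2[(1/4)/(4/9)] = 1/4 × -0.8301 = -0.2075
  x=2: 7/24 × log_2[(7/24)/(2/9)] = 7/24 × 0.3923 = 0.1144
  x=3: 1/3 × log_2[(1/3)/(1/9)] = 1/3 × 1.5850 = 0.5283

D_KL(P||Q) = 0.3315 bits

Note: KL divergence is always non-negative and equals 0 iff P = Q.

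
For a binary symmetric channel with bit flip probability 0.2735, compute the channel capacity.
0.1536 bits

For a binary symmetric channel (BSC) with error probability p:
Capacity C = 1 - H(p) bits per symbol

where H(p) = -p log₂(p) - (1-p) log₂(1-p) is the binary entropy function.

H(0.2735) = 0.8464 bits
C = 1 - 0.8464 = 0.1536 bits per symbol

This means we can reliably transmit up to 0.1536 bits of information per channel use.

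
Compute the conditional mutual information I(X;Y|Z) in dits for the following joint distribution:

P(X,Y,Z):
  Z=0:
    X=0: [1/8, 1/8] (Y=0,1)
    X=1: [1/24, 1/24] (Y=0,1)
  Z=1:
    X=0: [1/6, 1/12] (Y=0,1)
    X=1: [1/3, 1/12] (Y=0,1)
0.0032 dits

Conditional mutual information: I(X;Y|Z) = H(X|Z) + H(Y|Z) - H(X,Y|Z)

H(Z) = 0.2764
H(X,Z) = 0.5494 → H(X|Z) = 0.2729
H(Y,Z) = 0.5396 → H(Y|Z) = 0.2632
H(X,Y,Z) = 0.8094 → H(X,Y|Z) = 0.5330

I(X;Y|Z) = 0.2729 + 0.2632 - 0.5330 = 0.0032 dits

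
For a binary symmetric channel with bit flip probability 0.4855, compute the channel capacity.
0.0006 bits

For a binary symmetric channel (BSC) with error probability p:
Capacity C = 1 - H(p) bits per symbol

where H(p) = -p log₂(p) - (1-p) log₂(1-p) is the binary entropy function.

H(0.4855) = 0.9994 bits
C = 1 - 0.9994 = 0.0006 bits per symbol

This means we can reliably transmit up to 0.0006 bits of information per channel use.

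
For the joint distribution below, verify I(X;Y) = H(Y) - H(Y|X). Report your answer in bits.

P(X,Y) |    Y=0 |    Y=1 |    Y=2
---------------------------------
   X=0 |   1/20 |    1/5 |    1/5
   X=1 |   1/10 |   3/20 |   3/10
I(X;Y) = 0.0247 bits

Mutual information has multiple equivalent forms:
- I(X;Y) = H(X) - H(X|Y)
- I(X;Y) = H(Y) - H(Y|X)
- I(X;Y) = H(X) + H(Y) - H(X,Y)

Computing all quantities:
H(X) = 0.9928, H(Y) = 1.4406, H(X,Y) = 2.4087
H(X|Y) = 0.9680, H(Y|X) = 1.4159

Verification:
H(X) - H(X|Y) = 0.9928 - 0.9680 = 0.0247
H(Y) - H(Y|X) = 1.4406 - 1.4159 = 0.0247
H(X) + H(Y) - H(X,Y) = 0.9928 + 1.4406 - 2.4087 = 0.0247

All forms give I(X;Y) = 0.0247 bits. ✓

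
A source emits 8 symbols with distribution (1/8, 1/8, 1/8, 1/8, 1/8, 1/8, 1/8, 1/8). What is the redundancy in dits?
0.0000 dits

Redundancy measures how far a source is from maximum entropy:
R = H_max - H(X)

Maximum entropy for 8 symbols: H_max = log_10(8) = 0.9031 dits
Actual entropy: H(X) = 0.9031 dits
Redundancy: R = 0.9031 - 0.9031 = 0.0000 dits

This redundancy represents potential for compression: the source could be compressed by 0.0000 dits per symbol.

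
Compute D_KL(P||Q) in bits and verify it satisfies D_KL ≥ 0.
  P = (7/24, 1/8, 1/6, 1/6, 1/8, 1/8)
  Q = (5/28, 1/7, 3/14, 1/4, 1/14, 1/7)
0.1013 bits

KL divergence satisfies the Gibbs inequality: D_KL(P||Q) ≥ 0 for all distributions P, Q.

D_KL(P||Q) = Σ p(x) log(p(x)/q(x))
Term by term:
  x=0: 7/24 × log_2[(7/24)/(5/28)] = 0.2064
  x=1: 1/8 × log_2[(1/8)/(1/7)] = -0.0241
  x=2: 1/6 × log_2[(1/6)/(3/14)] = -0.0604
  x=3: 1/6 × log_2[(1/6)/(1/4)] = -0.0975
  x=4: 1/8 × log_2[(1/8)/(1/14)] = 0.1009
  x=5: 1/8 × log_2[(1/8)/(1/7)] = -0.0241
D_KL(P||Q) = 0.1013 bits

D_KL(P||Q) = 0.1013 ≥ 0 ✓

This non-negativity is a fundamental property: relative entropy cannot be negative because it measures how different Q is from P.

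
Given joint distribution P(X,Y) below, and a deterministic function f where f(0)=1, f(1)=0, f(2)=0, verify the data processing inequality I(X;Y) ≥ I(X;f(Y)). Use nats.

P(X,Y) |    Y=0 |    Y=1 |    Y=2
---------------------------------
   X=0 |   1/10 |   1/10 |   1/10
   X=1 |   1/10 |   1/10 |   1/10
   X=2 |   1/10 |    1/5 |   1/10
I(X;Y) = 0.0138, I(X;f(Y)) = 0.0040, inequality holds: 0.0138 ≥ 0.0040

Data Processing Inequality: For any Markov chain X → Y → Z, we have I(X;Y) ≥ I(X;Z).

Here Z = f(Y) is a deterministic function of Y, forming X → Y → Z.

Original I(X;Y) = 0.0138 nats

After applying f:
P(X,Z) where Z=f(Y):
- P(X,Z=0) = P(X,Y=1) + P(X,Y=2)
- P(X,Z=1) = P(X,Y=0)

I(X;Z) = I(X;f(Y)) = 0.0040 nats

Verification: 0.0138 ≥ 0.0040 ✓

Information cannot be created by processing; the function f can only lose information about X.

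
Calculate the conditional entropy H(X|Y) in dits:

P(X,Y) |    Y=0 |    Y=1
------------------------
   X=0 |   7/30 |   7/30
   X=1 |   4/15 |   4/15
0.3001 dits

Using the chain rule: H(X|Y) = H(X,Y) - H(Y)

First, compute H(X,Y) = 0.6011 dits

Marginal P(Y) = (1/2, 1/2)
H(Y) = 0.3010 dits

H(X|Y) = H(X,Y) - H(Y) = 0.6011 - 0.3010 = 0.3001 dits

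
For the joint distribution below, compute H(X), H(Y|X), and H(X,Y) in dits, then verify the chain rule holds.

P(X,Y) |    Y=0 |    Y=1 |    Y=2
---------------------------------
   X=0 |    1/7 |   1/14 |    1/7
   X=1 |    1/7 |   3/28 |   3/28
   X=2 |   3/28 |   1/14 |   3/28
H(X,Y) = 0.9416, H(X) = 0.4748, H(Y|X) = 0.4668 (all in dits)

Chain rule: H(X,Y) = H(X) + H(Y|X)

Left side — joint entropy directly:
H(X,Y) = -Σ p(x,y) log p(x,y) = 0.9416 dits

Right side — compute H(Y|X) from the conditional distributions:
P(X) = (5/14, 5/14, 2/7), so H(X) = 0.4748 dits
H(Y|X) = Σ_x P(X=x) · H(Y|X=x):
  P(Y|X=0) = (2/5, 1/5, 2/5), H(Y|X=0) = 0.4581, weight P(X=0) = 5/14
  P(Y|X=1) = (2/5, 3/10, 3/10), H(Y|X=1) = 0.4729, weight P(X=1) = 5/14
  P(Y|X=2) = (3/8, 1/4, 3/8), H(Y|X=2) = 0.4700, weight P(X=2) = 2/7
H(Y|X) = 0.4668 dits

H(X) + H(Y|X) = 0.4748 + 0.4668 = 0.9416 dits

Both sides equal 0.9416 dits. ✓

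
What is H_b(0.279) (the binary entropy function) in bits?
0.8541 bits

The binary entropy function is:
H(p) = -p log(p) - (1-p) log(1-p)

H(0.279) = -0.279 × log_2(0.279) - 0.721 × log_2(0.721)
H(0.279) = 0.8541 bits

Note: Binary entropy is maximized at p=0.5 (H=1 bit) and minimized at p=0 or p=1 (H=0).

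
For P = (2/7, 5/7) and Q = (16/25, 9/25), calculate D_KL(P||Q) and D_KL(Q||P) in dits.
D_KL(P||Q) = 0.1125, D_KL(Q||P) = 0.1170

KL divergence is not symmetric: D_KL(P||Q) ≠ D_KL(Q||P) in general.

D_KL(P||Q) = 0.1125 dits
D_KL(Q||P) = 0.1170 dits

No, they are not equal!

This asymmetry is why KL divergence is not a true distance metric.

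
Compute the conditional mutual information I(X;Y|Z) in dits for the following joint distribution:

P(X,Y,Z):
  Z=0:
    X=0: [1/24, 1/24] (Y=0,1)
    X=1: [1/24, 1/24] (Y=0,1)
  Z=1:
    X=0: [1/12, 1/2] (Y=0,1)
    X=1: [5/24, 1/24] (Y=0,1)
0.0815 dits

Conditional mutual information: I(X;Y|Z) = H(X|Z) + H(Y|Z) - H(X,Y|Z)

H(Z) = 0.1957
H(X,Z) = 0.4669 → H(X|Z) = 0.2713
H(Y,Z) = 0.4802 → H(Y|Z) = 0.2845
H(X,Y,Z) = 0.6699 → H(X,Y|Z) = 0.4742

I(X;Y|Z) = 0.2713 + 0.2845 - 0.4742 = 0.0815 dits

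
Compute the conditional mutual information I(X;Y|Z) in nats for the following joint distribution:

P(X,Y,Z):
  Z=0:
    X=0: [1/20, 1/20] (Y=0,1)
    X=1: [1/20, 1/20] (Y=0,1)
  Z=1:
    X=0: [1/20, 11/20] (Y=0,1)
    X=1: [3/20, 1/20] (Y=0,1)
0.1653 nats

Conditional mutual information: I(X;Y|Z) = H(X|Z) + H(Y|Z) - H(X,Y|Z)

H(Z) = 0.5004
H(X,Z) = 1.0889 → H(X|Z) = 0.5885
H(Y,Z) = 1.0889 → H(Y|Z) = 0.5885
H(X,Y,Z) = 1.5121 → H(X,Y|Z) = 1.0117

I(X;Y|Z) = 0.5885 + 0.5885 - 1.0117 = 0.1653 nats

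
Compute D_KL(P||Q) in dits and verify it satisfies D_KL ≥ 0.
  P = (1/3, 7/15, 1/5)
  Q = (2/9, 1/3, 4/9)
0.0575 dits

KL divergence satisfies the Gibbs inequality: D_KL(P||Q) ≥ 0 for all distributions P, Q.

D_KL(P||Q) = Σ p(x) log(p(x)/q(x))
Term by term:
  x=0: 1/3 × log_10[(1/3)/(2/9)] = 0.0587
  x=1: 7/15 × log_10[(7/15)/(1/3)] = 0.0682
  x=2: 1/5 × log_10[(1/5)/(4/9)] = -0.0694
D_KL(P||Q) = 0.0575 dits

D_KL(P||Q) = 0.0575 ≥ 0 ✓

This non-negativity is a fundamental property: relative entropy cannot be negative because it measures how different Q is from P.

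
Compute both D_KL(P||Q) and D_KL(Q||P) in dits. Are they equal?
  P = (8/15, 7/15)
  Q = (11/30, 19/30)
D_KL(P||Q) = 0.0249, D_KL(Q||P) = 0.0243

KL divergence is not symmetric: D_KL(P||Q) ≠ D_KL(Q||P) in general.

D_KL(P||Q) = 0.0249 dits
D_KL(Q||P) = 0.0243 dits

No, they are not equal!

This asymmetry is why KL divergence is not a true distance metric.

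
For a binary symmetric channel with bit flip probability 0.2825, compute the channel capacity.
0.1412 bits

For a binary symmetric channel (BSC) with error probability p:
Capacity C = 1 - H(p) bits per symbol

where H(p) = -p log₂(p) - (1-p) log₂(1-p) is the binary entropy function.

H(0.2825) = 0.8588 bits
C = 1 - 0.8588 = 0.1412 bits per symbol

This means we can reliably transmit up to 0.1412 bits of information per channel use.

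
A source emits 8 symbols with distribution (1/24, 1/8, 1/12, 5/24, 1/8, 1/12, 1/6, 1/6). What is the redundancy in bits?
0.1283 bits

Redundancy measures how far a source is from maximum entropy:
R = H_max - H(X)

Maximum entropy for 8 symbols: H_max = log_2(8) = 3.0000 bits
Actual entropy: H(X) = 2.8717 bits
Redundancy: R = 3.0000 - 2.8717 = 0.1283 bits

This redundancy represents potential for compression: the source could be compressed by 0.1283 bits per symbol.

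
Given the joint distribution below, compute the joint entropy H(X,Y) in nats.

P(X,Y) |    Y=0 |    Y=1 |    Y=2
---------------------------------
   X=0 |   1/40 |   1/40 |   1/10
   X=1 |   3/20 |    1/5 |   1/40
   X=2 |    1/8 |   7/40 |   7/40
1.9833 nats

Joint entropy is H(X,Y) = -Σ_{x,y} p(x,y) log p(x,y).

Summing over all non-zero entries:
H(X,Y) = -[1/40·log_e(1/40) + 1/40·log_e(1/40) + 1/10·log_e(1/10) + 3/20·log_e(3/20) + 1/5·log_e(1/5) + 1/40·log_e(1/40) + 1/8·log_e(1/8) + 7/40·log_e(7/40) + 7/40·log_e(7/40)]
H(X,Y) = 1.9833 nats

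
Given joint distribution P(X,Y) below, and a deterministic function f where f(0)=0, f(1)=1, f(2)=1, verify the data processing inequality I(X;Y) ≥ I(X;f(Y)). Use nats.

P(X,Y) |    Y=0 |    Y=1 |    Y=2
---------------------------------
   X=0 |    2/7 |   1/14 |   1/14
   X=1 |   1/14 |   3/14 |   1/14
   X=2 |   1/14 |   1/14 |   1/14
I(X;Y) = 0.1143, I(X;f(Y)) = 0.0950, inequality holds: 0.1143 ≥ 0.0950

Data Processing Inequality: For any Markov chain X → Y → Z, we have I(X;Y) ≥ I(X;Z).

Here Z = f(Y) is a deterministic function of Y, forming X → Y → Z.

Original I(X;Y) = 0.1143 nats

After applying f:
P(X,Z) where Z=f(Y):
- P(X,Z=0) = P(X,Y=0)
- P(X,Z=1) = P(X,Y=1) + P(X,Y=2)

I(X;Z) = I(X;f(Y)) = 0.0950 nats

Verification: 0.1143 ≥ 0.0950 ✓

Information cannot be created by processing; the function f can only lose information about X.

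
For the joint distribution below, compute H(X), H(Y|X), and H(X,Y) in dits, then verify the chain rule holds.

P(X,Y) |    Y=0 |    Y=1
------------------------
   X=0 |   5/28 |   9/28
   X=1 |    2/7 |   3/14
H(X,Y) = 0.5908, H(X) = 0.3010, H(Y|X) = 0.2898 (all in dits)

Chain rule: H(X,Y) = H(X) + H(Y|X)

Left side — joint entropy directly:
H(X,Y) = -Σ p(x,y) log p(x,y) = 0.5908 dits

Right side — compute H(Y|X) from the conditional distributions:
P(X) = (1/2, 1/2), so H(X) = 0.3010 dits
H(Y|X) = Σ_x P(X=x) · H(Y|X=x):
  P(Y|X=0) = (5/14, 9/14), H(Y|X=0) = 0.2831, weight P(X=0) = 1/2
  P(Y|X=1) = (4/7, 3/7), H(Y|X=1) = 0.2966, weight P(X=1) = 1/2
H(Y|X) = 0.2898 dits

H(X) + H(Y|X) = 0.3010 + 0.2898 = 0.5908 dits

Both sides equal 0.5908 dits. ✓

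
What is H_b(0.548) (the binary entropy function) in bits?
0.9933 bits

The binary entropy function is:
H(p) = -p log(p) - (1-p) log(1-p)

H(0.548) = -0.548 × log_2(0.548) - 0.452 × log_2(0.452)
H(0.548) = 0.9933 bits

Note: Binary entropy is maximized at p=0.5 (H=1 bit) and minimized at p=0 or p=1 (H=0).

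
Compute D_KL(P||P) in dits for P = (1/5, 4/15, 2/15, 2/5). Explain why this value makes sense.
0.0000 dits

KL divergence satisfies the Gibbs inequality: D_KL(P||Q) ≥ 0 for all distributions P, Q.

D_KL(P||Q) = Σ p(x) log(p(x)/q(x))
Each term is p(x) × log_10(p(x)/p(x)) = p(x) × log_10(1) = 0, so the sum is 0.
D_KL(P||Q) = 0.0000 dits

When P = Q, the KL divergence is exactly 0, as there is no 'divergence' between identical distributions.

This non-negativity is a fundamental property: relative entropy cannot be negative because it measures how different Q is from P.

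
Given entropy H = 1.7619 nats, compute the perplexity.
5.8235

Perplexity is e^H (or exp(H) for natural log).

H = 1.7619 nats
Perplexity = e^1.7619 = 5.8235

Interpretation: The model's uncertainty is equivalent to choosing uniformly among 5.8 options.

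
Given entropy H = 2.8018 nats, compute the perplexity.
16.4743

Perplexity is e^H (or exp(H) for natural log).

H = 2.8018 nats
Perplexity = e^2.8018 = 16.4743

Interpretation: The model's uncertainty is equivalent to choosing uniformly among 16.5 options.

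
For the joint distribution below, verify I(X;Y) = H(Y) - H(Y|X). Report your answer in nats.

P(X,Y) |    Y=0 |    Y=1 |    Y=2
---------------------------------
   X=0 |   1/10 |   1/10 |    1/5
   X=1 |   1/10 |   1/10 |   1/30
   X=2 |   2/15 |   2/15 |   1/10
I(X;Y) = 0.0487 nats

Mutual information has multiple equivalent forms:
- I(X;Y) = H(X) - H(X|Y)
- I(X;Y) = H(Y) - H(Y|X)
- I(X;Y) = H(X) + H(Y) - H(X,Y)

Computing all quantities:
H(X) = 1.0740, H(Y) = 1.0986, H(X,Y) = 2.1239
H(X|Y) = 1.0252, H(Y|X) = 1.0499

Verification:
H(X) - H(X|Y) = 1.0740 - 1.0252 = 0.0487
H(Y) - H(Y|X) = 1.0986 - 1.0499 = 0.0487
H(X) + H(Y) - H(X,Y) = 1.0740 + 1.0986 - 2.1239 = 0.0487

All forms give I(X;Y) = 0.0487 nats. ✓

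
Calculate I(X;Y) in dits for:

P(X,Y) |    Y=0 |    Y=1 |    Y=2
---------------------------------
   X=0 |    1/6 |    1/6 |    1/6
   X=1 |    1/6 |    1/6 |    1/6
0.0000 dits

Mutual information: I(X;Y) = H(X) + H(Y) - H(X,Y)

Marginals:
P(X) = (1/2, 1/2), H(X) = 0.3010 dits
P(Y) = (1/3, 1/3, 1/3), H(Y) = 0.4771 dits

Joint entropy: H(X,Y) = 0.7782 dits

I(X;Y) = 0.3010 + 0.4771 - 0.7782 = 0.0000 dits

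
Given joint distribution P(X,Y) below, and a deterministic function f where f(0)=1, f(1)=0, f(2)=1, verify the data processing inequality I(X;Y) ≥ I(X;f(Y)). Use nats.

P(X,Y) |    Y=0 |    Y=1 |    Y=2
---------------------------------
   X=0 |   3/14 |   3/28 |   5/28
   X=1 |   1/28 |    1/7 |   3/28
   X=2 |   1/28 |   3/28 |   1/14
I(X;Y) = 0.0678, I(X;f(Y)) = 0.0454, inequality holds: 0.0678 ≥ 0.0454

Data Processing Inequality: For any Markov chain X → Y → Z, we have I(X;Y) ≥ I(X;Z).

Here Z = f(Y) is a deterministic function of Y, forming X → Y → Z.

Original I(X;Y) = 0.0678 nats

After applying f:
P(X,Z) where Z=f(Y):
- P(X,Z=0) = P(X,Y=1)
- P(X,Z=1) = P(X,Y=0) + P(X,Y=2)

I(X;Z) = I(X;f(Y)) = 0.0454 nats

Verification: 0.0678 ≥ 0.0454 ✓

Information cannot be created by processing; the function f can only lose information about X.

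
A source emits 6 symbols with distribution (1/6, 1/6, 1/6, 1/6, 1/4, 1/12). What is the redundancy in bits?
0.0629 bits

Redundancy measures how far a source is from maximum entropy:
R = H_max - H(X)

Maximum entropy for 6 symbols: H_max = log_2(6) = 2.5850 bits
Actual entropy: H(X) = 2.5221 bits
Redundancy: R = 2.5850 - 2.5221 = 0.0629 bits

This redundancy represents potential for compression: the source could be compressed by 0.0629 bits per symbol.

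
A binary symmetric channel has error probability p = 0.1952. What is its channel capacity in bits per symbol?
0.2878 bits

For a binary symmetric channel (BSC) with error probability p:
Capacity C = 1 - H(p) bits per symbol

where H(p) = -p log₂(p) - (1-p) log₂(1-p) is the binary entropy function.

H(0.1952) = 0.7122 bits
C = 1 - 0.7122 = 0.2878 bits per symbol

This means we can reliably transmit up to 0.2878 bits of information per channel use.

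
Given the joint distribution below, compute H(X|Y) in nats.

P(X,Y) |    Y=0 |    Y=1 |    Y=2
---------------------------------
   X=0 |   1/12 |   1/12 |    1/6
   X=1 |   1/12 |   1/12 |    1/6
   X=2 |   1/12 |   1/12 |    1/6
1.0986 nats

Using the chain rule: H(X|Y) = H(X,Y) - H(Y)

First, compute H(X,Y) = 2.1383 nats

Marginal P(Y) = (1/4, 1/4, 1/2)
H(Y) = 1.0397 nats

H(X|Y) = H(X,Y) - H(Y) = 2.1383 - 1.0397 = 1.0986 nats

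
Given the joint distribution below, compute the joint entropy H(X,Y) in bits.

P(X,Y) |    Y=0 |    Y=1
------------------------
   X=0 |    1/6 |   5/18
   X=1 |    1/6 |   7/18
1.9049 bits

Joint entropy is H(X,Y) = -Σ_{x,y} p(x,y) log p(x,y).

Summing over all non-zero entries:
H(X,Y) = -[1/6·log_2(1/6) + 5/18·log_2(5/18) + 1/6·log_2(1/6) + 7/18·log_2(7/18)]
H(X,Y) = 1.9049 bits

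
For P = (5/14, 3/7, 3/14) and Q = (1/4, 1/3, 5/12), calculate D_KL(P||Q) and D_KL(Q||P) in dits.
D_KL(P||Q) = 0.0402, D_KL(Q||P) = 0.0452

KL divergence is not symmetric: D_KL(P||Q) ≠ D_KL(Q||P) in general.

D_KL(P||Q) = 0.0402 dits
D_KL(Q||P) = 0.0452 dits

No, they are not equal!

This asymmetry is why KL divergence is not a true distance metric.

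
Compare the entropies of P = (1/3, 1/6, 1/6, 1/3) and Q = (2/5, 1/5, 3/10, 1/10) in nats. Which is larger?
P

Computing entropies in nats:
H(P) = 1.3297
H(Q) = 1.2799

Distribution P has higher entropy.

Intuition: The distribution closer to uniform (more spread out) has higher entropy.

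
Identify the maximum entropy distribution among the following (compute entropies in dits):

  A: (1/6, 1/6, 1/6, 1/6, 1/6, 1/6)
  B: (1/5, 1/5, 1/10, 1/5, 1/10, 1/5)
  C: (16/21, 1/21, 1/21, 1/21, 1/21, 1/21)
A

For a discrete distribution over n outcomes, entropy is maximized by the uniform distribution.

Computing entropies:
H(A) = 0.7782 dits
H(B) = 0.7592 dits
H(C) = 0.4048 dits

The uniform distribution (where all probabilities equal 1/6) achieves the maximum entropy of log_10(6) = 0.7782 dits.

Distribution A has the highest entropy.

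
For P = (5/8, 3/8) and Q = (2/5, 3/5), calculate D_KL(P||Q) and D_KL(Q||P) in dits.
D_KL(P||Q) = 0.0446, D_KL(Q||P) = 0.0449

KL divergence is not symmetric: D_KL(P||Q) ≠ D_KL(Q||P) in general.

D_KL(P||Q) = 0.0446 dits
D_KL(Q||P) = 0.0449 dits

No, they are not equal!

This asymmetry is why KL divergence is not a true distance metric.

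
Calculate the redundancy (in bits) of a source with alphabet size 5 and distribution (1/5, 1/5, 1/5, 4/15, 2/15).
0.0327 bits

Redundancy measures how far a source is from maximum entropy:
R = H_max - H(X)

Maximum entropy for 5 symbols: H_max = log_2(5) = 2.3219 bits
Actual entropy: H(X) = 2.2892 bits
Redundancy: R = 2.3219 - 2.2892 = 0.0327 bits

This redundancy represents potential for compression: the source could be compressed by 0.0327 bits per symbol.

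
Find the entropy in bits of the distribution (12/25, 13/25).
0.9988 bits

Shannon entropy is H(X) = -Σ p(x) log p(x).

For P = (12/25, 13/25):
H = -12/25 × log_2(12/25) -13/25 × log_2(13/25)
H = 0.9988 bits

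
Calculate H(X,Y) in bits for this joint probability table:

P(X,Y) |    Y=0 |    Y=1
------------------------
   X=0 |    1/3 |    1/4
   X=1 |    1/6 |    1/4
1.9591 bits

Joint entropy is H(X,Y) = -Σ_{x,y} p(x,y) log p(x,y).

Summing over all non-zero entries:
H(X,Y) = -[1/3·log_2(1/3) + 1/4·log_2(1/4) + 1/6·log_2(1/6) + 1/4·log_2(1/4)]
H(X,Y) = 1.9591 bits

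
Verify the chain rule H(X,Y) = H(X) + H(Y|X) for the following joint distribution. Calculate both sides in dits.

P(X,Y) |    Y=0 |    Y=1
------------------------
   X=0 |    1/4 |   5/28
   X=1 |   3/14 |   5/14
H(X,Y) = 0.5872, H(X) = 0.2966, H(Y|X) = 0.2906 (all in dits)

Chain rule: H(X,Y) = H(X) + H(Y|X)

Left side — joint entropy directly:
H(X,Y) = -Σ p(x,y) log p(x,y) = 0.5872 dits

Right side — compute H(Y|X) from the conditional distributions:
P(X) = (3/7, 4/7), so H(X) = 0.2966 dits
H(Y|X) = Σ_x P(X=x) · H(Y|X=x):
  P(Y|X=0) = (7/12, 5/12), H(Y|X=0) = 0.2950, weight P(X=0) = 3/7
  P(Y|X=1) = (3/8, 5/8), H(Y|X=1) = 0.2873, weight P(X=1) = 4/7
H(Y|X) = 0.2906 dits

H(X) + H(Y|X) = 0.2966 + 0.2906 = 0.5872 dits

Both sides equal 0.5872 dits. ✓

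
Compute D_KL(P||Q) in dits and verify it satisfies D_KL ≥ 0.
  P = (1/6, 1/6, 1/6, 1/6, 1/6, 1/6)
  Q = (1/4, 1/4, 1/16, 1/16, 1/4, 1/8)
0.0748 dits

KL divergence satisfies the Gibbs inequality: D_KL(P||Q) ≥ 0 for all distributions P, Q.

D_KL(P||Q) = Σ p(x) log(p(x)/q(x))
Term by term:
  x=0: 1/6 × log_10[(1/6)/(1/4)] = -0.0293
  x=1: 1/6 × log_10[(1/6)/(1/4)] = -0.0293
  x=2: 1/6 × log_10[(1/6)/(1/16)] = 0.0710
  x=3: 1/6 × log_10[(1/6)/(1/16)] = 0.0710
  x=4: 1/6 × log_10[(1/6)/(1/4)] = -0.0293
  x=5: 1/6 × log_10[(1/6)/(1/8)] = 0.0208
D_KL(P||Q) = 0.0748 dits

D_KL(P||Q) = 0.0748 ≥ 0 ✓

This non-negativity is a fundamental property: relative entropy cannot be negative because it measures how different Q is from P.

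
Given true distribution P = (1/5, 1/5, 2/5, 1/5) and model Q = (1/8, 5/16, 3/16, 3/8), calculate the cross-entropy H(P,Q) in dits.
0.6576 dits

Cross-entropy: H(P,Q) = -Σ p(x) log q(x)

Alternatively: H(P,Q) = H(P) + D_KL(P||Q)
H(P) = 0.5786 dits
D_KL(P||Q) = 0.0791 dits

H(P,Q) = 0.5786 + 0.0791 = 0.6576 dits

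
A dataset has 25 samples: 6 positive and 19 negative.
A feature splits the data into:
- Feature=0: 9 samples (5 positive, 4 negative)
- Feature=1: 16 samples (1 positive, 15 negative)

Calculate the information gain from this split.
0.2224 bits

Information Gain = H(Y) - H(Y|Feature)

Before split:
P(positive) = 6/25 = 0.2400
H(Y) = 0.7950 bits

After split:
Feature=0: H = 0.9911 bits (weight = 9/25)
Feature=1: H = 0.3373 bits (weight = 16/25)
H(Y|Feature) = (9/25)×0.9911 + (16/25)×0.3373 = 0.5727 bits

Information Gain = 0.7950 - 0.5727 = 0.2224 bits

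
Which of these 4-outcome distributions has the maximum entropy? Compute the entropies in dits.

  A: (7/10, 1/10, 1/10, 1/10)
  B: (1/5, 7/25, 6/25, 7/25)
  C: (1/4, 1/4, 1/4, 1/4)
C

For a discrete distribution over n outcomes, entropy is maximized by the uniform distribution.

Computing entropies:
H(A) = 0.4084 dits
H(B) = 0.5981 dits
H(C) = 0.6021 dits

The uniform distribution (where all probabilities equal 1/4) achieves the maximum entropy of log_10(4) = 0.6021 dits.

Distribution C has the highest entropy.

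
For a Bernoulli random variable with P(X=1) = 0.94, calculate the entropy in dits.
0.0986 dits

The binary entropy function is:
H(p) = -p log(p) - (1-p) log(1-p)

H(0.94) = -0.94 × log_10(0.94) - 0.06 × log_10(0.06)
H(0.94) = 0.0986 dits

Note: Binary entropy is maximized at p=0.5 (H=1 bit) and minimized at p=0 or p=1 (H=0).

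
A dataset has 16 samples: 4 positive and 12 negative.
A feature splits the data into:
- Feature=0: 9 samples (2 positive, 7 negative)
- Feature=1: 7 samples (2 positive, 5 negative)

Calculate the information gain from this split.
0.0038 bits

Information Gain = H(Y) - H(Y|Feature)

Before split:
P(positive) = 4/16 = 0.2500
H(Y) = 0.8113 bits

After split:
Feature=0: H = 0.7642 bits (weight = 9/16)
Feature=1: H = 0.8631 bits (weight = 7/16)
H(Y|Feature) = (9/16)×0.7642 + (7/16)×0.8631 = 0.8075 bits

Information Gain = 0.8113 - 0.8075 = 0.0038 bits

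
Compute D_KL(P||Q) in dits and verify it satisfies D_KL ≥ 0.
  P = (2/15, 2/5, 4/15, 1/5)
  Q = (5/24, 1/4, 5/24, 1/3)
0.0400 dits

KL divergence satisfies the Gibbs inequality: D_KL(P||Q) ≥ 0 for all distributions P, Q.

D_KL(P||Q) = Σ p(x) log(p(x)/q(x))
Term by term:
  x=0: 2/15 × log_10[(2/15)/(5/24)] = -0.0258
  x=1: 2/5 × log_10[(2/5)/(1/4)] = 0.0816
  x=2: 4/15 × log_10[(4/15)/(5/24)] = 0.0286
  x=3: 1/5 × log_10[(1/5)/(1/3)] = -0.0444
D_KL(P||Q) = 0.0400 dits

D_KL(P||Q) = 0.0400 ≥ 0 ✓

This non-negativity is a fundamental property: relative entropy cannot be negative because it measures how different Q is from P.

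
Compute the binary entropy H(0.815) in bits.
0.6909 bits

The binary entropy function is:
H(p) = -p log(p) - (1-p) log(1-p)

H(0.815) = -0.815 × log_2(0.815) - 0.185 × log_2(0.185)
H(0.815) = 0.6909 bits

Note: Binary entropy is maximized at p=0.5 (H=1 bit) and minimized at p=0 or p=1 (H=0).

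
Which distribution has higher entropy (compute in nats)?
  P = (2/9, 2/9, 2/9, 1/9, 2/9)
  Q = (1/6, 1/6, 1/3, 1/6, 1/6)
P

Computing entropies in nats:
H(P) = 1.5811
H(Q) = 1.5607

Distribution P has higher entropy.

Intuition: The distribution closer to uniform (more spread out) has higher entropy.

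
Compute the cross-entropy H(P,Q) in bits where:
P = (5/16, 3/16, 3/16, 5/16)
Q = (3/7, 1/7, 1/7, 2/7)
1.9996 bits

Cross-entropy: H(P,Q) = -Σ p(x) log q(x)

Alternatively: H(P,Q) = H(P) + D_KL(P||Q)
H(P) = 1.9544 bits
D_KL(P||Q) = 0.0451 bits

H(P,Q) = 1.9544 + 0.0451 = 1.9996 bits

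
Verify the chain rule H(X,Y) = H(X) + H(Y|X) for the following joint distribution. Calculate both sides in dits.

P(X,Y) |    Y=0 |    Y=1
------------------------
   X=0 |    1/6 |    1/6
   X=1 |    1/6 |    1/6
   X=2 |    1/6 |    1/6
H(X,Y) = 0.7782, H(X) = 0.4771, H(Y|X) = 0.3010 (all in dits)

Chain rule: H(X,Y) = H(X) + H(Y|X)

Left side — joint entropy directly:
H(X,Y) = -Σ p(x,y) log p(x,y) = 0.7782 dits

Right side — compute H(Y|X) from the conditional distributions:
P(X) = (1/3, 1/3, 1/3), so H(X) = 0.4771 dits
H(Y|X) = Σ_x P(X=x) · H(Y|X=x):
  P(Y|X=0) = (1/2, 1/2), H(Y|X=0) = 0.3010, weight P(X=0) = 1/3
  P(Y|X=1) = (1/2, 1/2), H(Y|X=1) = 0.3010, weight P(X=1) = 1/3
  P(Y|X=2) = (1/2, 1/2), H(Y|X=2) = 0.3010, weight P(X=2) = 1/3
H(Y|X) = 0.3010 dits

H(X) + H(Y|X) = 0.4771 + 0.3010 = 0.7782 dits

Both sides equal 0.7782 dits. ✓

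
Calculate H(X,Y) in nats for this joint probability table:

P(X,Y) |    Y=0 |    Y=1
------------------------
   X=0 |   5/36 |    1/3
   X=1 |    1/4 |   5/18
1.3428 nats

Joint entropy is H(X,Y) = -Σ_{x,y} p(x,y) log p(x,y).

Summing over all non-zero entries:
H(X,Y) = -[5/36·log_e(5/36) + 1/3·log_e(1/3) + 1/4·log_e(1/4) + 5/18·log_e(5/18)]
H(X,Y) = 1.3428 nats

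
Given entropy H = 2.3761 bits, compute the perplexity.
5.1913

Perplexity is 2^H (or exp(H) for natural log).

H = 2.3761 bits
Perplexity = 2^2.3761 = 5.1913

Interpretation: The model's uncertainty is equivalent to choosing uniformly among 5.2 options.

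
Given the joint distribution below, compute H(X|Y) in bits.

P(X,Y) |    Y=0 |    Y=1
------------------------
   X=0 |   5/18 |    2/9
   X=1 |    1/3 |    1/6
0.9906 bits

Using the chain rule: H(X|Y) = H(X,Y) - H(Y)

First, compute H(X,Y) = 1.9547 bits

Marginal P(Y) = (11/18, 7/18)
H(Y) = 0.9641 bits

H(X|Y) = H(X,Y) - H(Y) = 1.9547 - 0.9641 = 0.9906 bits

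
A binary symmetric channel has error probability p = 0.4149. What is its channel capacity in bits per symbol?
0.0210 bits

For a binary symmetric channel (BSC) with error probability p:
Capacity C = 1 - H(p) bits per symbol

where H(p) = -p log₂(p) - (1-p) log₂(1-p) is the binary entropy function.

H(0.4149) = 0.9790 bits
C = 1 - 0.9790 = 0.0210 bits per symbol

This means we can reliably transmit up to 0.0210 bits of information per channel use.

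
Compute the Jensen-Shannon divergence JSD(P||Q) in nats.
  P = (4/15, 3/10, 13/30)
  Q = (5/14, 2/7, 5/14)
0.0052 nats

Jensen-Shannon divergence is:
JSD(P||Q) = 0.5 × D_KL(P||M) + 0.5 × D_KL(Q||M)
where M = 0.5 × (P + Q) is the mixture distribution.

M = 0.5 × (4/15, 3/10, 13/30) + 0.5 × (5/14, 2/7, 5/14) = (0.311905, 0.292857, 0.395238)

D_KL(P||M) = 0.0053 nats
D_KL(Q||M) = 0.0051 nats

JSD(P||Q) = 0.5 × 0.0053 + 0.5 × 0.0051 = 0.0052 nats

Unlike KL divergence, JSD is symmetric and bounded: 0 ≤ JSD ≤ log(2).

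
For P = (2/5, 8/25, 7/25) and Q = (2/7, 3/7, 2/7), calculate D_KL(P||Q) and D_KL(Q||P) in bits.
D_KL(P||Q) = 0.0511, D_KL(Q||P) = 0.0503

KL divergence is not symmetric: D_KL(P||Q) ≠ D_KL(Q||P) in general.

D_KL(P||Q) = 0.0511 bits
D_KL(Q||P) = 0.0503 bits

No, they are not equal!

This asymmetry is why KL divergence is not a true distance metric.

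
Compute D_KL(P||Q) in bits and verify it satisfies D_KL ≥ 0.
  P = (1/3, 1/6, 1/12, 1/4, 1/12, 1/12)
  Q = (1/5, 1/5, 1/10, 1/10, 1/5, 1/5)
0.2999 bits

KL divergence satisfies the Gibbs inequality: D_KL(P||Q) ≥ 0 for all distributions P, Q.

D_KL(P||Q) = Σ p(x) log(p(x)/q(x))
Term by term:
  x=0: 1/3 × log_2[(1/3)/(1/5)] = 0.2457
  x=1: 1/6 × log_2[(1/6)/(1/5)] = -0.0438
  x=2: 1/12 × log_2[(1/12)/(1/10)] = -0.0219
  x=3: 1/4 × log_2[(1/4)/(1/10)] = 0.3305
  x=4: 1/12 × log_2[(1/12)/(1/5)] = -0.1053
  x=5: 1/12 × log_2[(1/12)/(1/5)] = -0.1053
D_KL(P||Q) = 0.2999 bits

D_KL(P||Q) = 0.2999 ≥ 0 ✓

This non-negativity is a fundamental property: relative entropy cannot be negative because it measures how different Q is from P.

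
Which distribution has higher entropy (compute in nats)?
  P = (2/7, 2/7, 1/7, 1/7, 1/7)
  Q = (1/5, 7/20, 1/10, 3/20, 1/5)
P

Computing entropies in nats:
H(P) = 1.5498
H(Q) = 1.5260

Distribution P has higher entropy.

Intuition: The distribution closer to uniform (more spread out) has higher entropy.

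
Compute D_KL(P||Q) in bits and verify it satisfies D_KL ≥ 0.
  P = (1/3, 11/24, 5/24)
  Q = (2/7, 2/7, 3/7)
0.1698 bits

KL divergence satisfies the Gibbs inequality: D_KL(P||Q) ≥ 0 for all distributions P, Q.

D_KL(P||Q) = Σ p(x) log(p(x)/q(x))
Term by term:
  x=0: 1/3 × log_2[(1/3)/(2/7)] = 0.0741
  x=1: 11/24 × log_2[(11/24)/(2/7)] = 0.3125
  x=2: 5/24 × log_2[(5/24)/(3/7)] = -0.2168
D_KL(P||Q) = 0.1698 bits

D_KL(P||Q) = 0.1698 ≥ 0 ✓

This non-negativity is a fundamental property: relative entropy cannot be negative because it measures how different Q is from P.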